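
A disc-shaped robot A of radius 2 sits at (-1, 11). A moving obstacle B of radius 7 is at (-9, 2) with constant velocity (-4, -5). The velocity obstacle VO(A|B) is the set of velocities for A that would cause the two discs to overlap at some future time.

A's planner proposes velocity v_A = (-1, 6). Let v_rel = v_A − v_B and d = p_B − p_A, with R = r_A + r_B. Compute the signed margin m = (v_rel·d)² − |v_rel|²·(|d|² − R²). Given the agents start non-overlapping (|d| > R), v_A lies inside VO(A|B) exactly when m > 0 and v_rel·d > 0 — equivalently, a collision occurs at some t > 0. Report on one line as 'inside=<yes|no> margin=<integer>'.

d = (-8, -9),  |d|² = 145;  R = 2+7 = 9,  c = 145−9² = 64
v_rel = (3, 11),  |v_rel|² = 130;  v_rel·d = (3)·(-8) + (11)·(-9) = -123
130·t² + 246·t + 64 = 0  ⇒  m = (-123)² − 130·64 = 6809
m = 6809 > 0,  v_rel·d = -123 < 0  ⇒  outside

inside=no margin=6809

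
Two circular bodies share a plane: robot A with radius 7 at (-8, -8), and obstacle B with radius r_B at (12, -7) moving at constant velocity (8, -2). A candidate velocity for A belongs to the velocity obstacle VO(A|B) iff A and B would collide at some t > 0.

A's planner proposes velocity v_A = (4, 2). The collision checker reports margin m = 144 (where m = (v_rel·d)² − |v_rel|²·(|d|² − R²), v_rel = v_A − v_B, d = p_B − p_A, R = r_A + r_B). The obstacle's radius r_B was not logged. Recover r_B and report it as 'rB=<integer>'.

m = 144
d = (20, 1);  v_rel = (-4, 4),  |v_rel|² = 32
v_rel×d = (-4)·(1) − (4)·(20) = -84
since m = R²·32 − (-84)²:  R² = (7056 + 144) / 32 = 225
R = √225 = 15  ⇒  r_B = 15 − 7 = 8

rB=8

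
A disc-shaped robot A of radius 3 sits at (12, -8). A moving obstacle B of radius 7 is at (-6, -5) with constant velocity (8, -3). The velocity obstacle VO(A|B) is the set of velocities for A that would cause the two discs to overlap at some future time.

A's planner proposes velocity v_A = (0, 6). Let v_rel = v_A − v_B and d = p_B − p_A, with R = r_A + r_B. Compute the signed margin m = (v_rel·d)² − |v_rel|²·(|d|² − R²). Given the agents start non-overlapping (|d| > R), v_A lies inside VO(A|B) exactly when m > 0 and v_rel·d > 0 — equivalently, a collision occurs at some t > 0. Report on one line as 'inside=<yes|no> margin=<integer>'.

d = (-18, 3),  |d|² = 333;  R = 3+7 = 10,  c = 333−10² = 233
v_rel = (-8, 9),  |v_rel|² = 145;  v_rel·d = (-8)·(-18) + (9)·(3) = 171
145·t² − 342·t + 233 = 0  ⇒  m = 171² − 145·233 = -4544
m = -4544 < 0,  v_rel·d = 171 > 0  ⇒  outside

inside=no margin=-4544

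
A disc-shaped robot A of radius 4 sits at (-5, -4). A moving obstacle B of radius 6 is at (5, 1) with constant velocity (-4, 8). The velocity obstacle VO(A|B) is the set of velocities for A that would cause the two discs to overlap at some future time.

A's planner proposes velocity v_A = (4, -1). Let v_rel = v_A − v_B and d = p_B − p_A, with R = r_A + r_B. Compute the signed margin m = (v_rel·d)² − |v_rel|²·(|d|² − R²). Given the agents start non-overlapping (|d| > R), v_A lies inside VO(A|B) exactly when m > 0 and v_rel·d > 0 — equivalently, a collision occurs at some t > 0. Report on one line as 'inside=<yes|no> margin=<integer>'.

d = (10, 5),  |d|² = 125;  R = 4+6 = 10,  c = 125−10² = 25
v_rel = (8, -9),  |v_rel|² = 145;  v_rel·d = (8)·(10) + (-9)·(5) = 35
145·t² − 70·t + 25 = 0  ⇒  m = 35² − 145·25 = -2400
m = -2400 < 0,  v_rel·d = 35 > 0  ⇒  outside

inside=no margin=-2400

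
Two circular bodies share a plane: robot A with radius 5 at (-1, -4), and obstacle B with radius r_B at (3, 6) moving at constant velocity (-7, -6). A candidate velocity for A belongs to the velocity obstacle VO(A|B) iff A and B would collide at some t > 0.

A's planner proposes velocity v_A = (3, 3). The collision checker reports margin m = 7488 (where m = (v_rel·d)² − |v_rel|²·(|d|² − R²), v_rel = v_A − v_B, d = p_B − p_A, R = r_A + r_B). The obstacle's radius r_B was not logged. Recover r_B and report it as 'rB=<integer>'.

m = 7488
d = (4, 10);  v_rel = (10, 9),  |v_rel|² = 181
v_rel×d = (10)·(10) − (9)·(4) = 64
since m = R²·181 − 64²:  R² = (4096 + 7488) / 181 = 64
R = √64 = 8  ⇒  r_B = 8 − 5 = 3

rB=3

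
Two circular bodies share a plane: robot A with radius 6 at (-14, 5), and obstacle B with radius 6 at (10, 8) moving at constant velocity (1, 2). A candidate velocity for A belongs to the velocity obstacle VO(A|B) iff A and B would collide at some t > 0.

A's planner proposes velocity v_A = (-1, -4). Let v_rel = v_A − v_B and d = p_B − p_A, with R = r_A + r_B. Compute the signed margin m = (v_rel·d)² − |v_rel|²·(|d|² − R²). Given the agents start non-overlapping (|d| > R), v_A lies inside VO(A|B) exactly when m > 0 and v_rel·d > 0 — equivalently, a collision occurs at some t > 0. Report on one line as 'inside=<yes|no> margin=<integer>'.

d = (24, 3),  |d|² = 585;  R = 6+6 = 12,  c = 585−12² = 441
v_rel = (-2, -6),  |v_rel|² = 40;  v_rel·d = (-2)·(24) + (-6)·(3) = -66
40·t² + 132·t + 441 = 0  ⇒  m = (-66)² − 40·441 = -13284
m = -13284 < 0,  v_rel·d = -66 < 0  ⇒  outside

inside=no margin=-13284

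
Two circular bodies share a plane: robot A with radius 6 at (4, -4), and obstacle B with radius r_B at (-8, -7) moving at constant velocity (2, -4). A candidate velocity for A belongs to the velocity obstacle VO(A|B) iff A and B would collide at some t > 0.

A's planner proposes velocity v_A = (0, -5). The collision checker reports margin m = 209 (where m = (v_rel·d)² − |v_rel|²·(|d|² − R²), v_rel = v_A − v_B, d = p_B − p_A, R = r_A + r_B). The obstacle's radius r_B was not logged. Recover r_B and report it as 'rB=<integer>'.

m = 209
d = (-12, -3);  v_rel = (-2, -1),  |v_rel|² = 5
v_rel×d = (-2)·(-3) − (-1)·(-12) = -6
since m = R²·5 − (-6)²:  R² = (36 + 209) / 5 = 49
R = √49 = 7  ⇒  r_B = 7 − 6 = 1

rB=1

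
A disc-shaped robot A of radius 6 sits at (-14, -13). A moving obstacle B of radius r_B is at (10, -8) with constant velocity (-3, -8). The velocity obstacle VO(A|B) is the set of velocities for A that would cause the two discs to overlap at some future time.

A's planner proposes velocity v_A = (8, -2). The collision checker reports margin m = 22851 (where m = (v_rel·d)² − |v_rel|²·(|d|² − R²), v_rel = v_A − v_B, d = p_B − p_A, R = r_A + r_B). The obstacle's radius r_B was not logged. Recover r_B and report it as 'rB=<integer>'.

m = 22851
d = (24, 5);  v_rel = (11, 6),  |v_rel|² = 157
v_rel×d = (11)·(5) − (6)·(24) = -89
since m = R²·157 − (-89)²:  R² = (7921 + 22851) / 157 = 196
R = √196 = 14  ⇒  r_B = 14 − 6 = 8

rB=8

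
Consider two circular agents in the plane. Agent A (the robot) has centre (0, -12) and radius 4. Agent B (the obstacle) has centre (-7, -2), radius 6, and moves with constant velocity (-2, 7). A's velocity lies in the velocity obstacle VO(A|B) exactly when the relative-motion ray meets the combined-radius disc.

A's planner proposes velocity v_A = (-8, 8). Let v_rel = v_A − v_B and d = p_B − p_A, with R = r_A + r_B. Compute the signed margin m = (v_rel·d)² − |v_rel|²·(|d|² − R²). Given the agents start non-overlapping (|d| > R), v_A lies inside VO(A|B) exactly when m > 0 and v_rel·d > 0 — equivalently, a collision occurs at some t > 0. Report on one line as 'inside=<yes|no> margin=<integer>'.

d = (-7, 10),  |d|² = 149;  R = 4+6 = 10,  c = 149−10² = 49
v_rel = (-6, 1),  |v_rel|² = 37;  v_rel·d = (-6)·(-7) + (1)·(10) = 52
37·t² − 104·t + 49 = 0  ⇒  m = 52² − 37·49 = 891
m = 891 > 0,  v_rel·d = 52 > 0  ⇒  inside

inside=yes margin=891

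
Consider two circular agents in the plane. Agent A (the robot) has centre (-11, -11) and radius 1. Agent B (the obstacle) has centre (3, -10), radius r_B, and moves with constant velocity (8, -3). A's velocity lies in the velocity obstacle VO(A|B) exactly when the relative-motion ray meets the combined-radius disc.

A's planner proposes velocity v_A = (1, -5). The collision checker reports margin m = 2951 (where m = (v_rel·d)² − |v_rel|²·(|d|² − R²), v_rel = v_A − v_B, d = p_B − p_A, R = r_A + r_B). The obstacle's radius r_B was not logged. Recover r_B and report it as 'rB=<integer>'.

m = 2951
d = (14, 1);  v_rel = (-7, -2),  |v_rel|² = 53
v_rel×d = (-7)·(1) − (-2)·(14) = 21
since m = R²·53 − 21²:  R² = (441 + 2951) / 53 = 64
R = √64 = 8  ⇒  r_B = 8 − 1 = 7

rB=7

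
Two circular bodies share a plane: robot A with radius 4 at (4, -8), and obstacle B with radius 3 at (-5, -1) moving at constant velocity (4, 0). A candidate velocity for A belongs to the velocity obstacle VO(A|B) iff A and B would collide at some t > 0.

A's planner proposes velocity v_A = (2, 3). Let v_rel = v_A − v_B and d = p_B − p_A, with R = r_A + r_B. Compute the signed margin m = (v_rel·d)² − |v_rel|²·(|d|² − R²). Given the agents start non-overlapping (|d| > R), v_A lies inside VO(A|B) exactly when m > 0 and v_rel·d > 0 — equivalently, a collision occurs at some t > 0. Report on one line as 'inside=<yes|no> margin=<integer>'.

d = (-9, 7),  |d|² = 130;  R = 4+3 = 7,  c = 130−7² = 81
v_rel = (-2, 3),  |v_rel|² = 13;  v_rel·d = (-2)·(-9) + (3)·(7) = 39
13·t² − 78·t + 81 = 0  ⇒  m = 39² − 13·81 = 468
m = 468 > 0,  v_rel·d = 39 > 0  ⇒  inside

inside=yes margin=468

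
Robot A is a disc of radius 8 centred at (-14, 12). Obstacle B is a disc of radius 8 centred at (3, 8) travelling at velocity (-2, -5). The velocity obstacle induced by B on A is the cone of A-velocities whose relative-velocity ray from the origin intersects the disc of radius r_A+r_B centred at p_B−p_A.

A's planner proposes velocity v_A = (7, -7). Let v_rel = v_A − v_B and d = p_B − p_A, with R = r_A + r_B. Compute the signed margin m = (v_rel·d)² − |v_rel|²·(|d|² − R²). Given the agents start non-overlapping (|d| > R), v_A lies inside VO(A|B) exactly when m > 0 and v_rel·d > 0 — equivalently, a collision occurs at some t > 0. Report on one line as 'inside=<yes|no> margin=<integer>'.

d = (17, -4),  |d|² = 305;  R = 8+8 = 16,  c = 305−16² = 49
v_rel = (9, -2),  |v_rel|² = 85;  v_rel·d = (9)·(17) + (-2)·(-4) = 161
85·t² − 322·t + 49 = 0  ⇒  m = 161² − 85·49 = 21756
m = 21756 > 0,  v_rel·d = 161 > 0  ⇒  inside

inside=yes margin=21756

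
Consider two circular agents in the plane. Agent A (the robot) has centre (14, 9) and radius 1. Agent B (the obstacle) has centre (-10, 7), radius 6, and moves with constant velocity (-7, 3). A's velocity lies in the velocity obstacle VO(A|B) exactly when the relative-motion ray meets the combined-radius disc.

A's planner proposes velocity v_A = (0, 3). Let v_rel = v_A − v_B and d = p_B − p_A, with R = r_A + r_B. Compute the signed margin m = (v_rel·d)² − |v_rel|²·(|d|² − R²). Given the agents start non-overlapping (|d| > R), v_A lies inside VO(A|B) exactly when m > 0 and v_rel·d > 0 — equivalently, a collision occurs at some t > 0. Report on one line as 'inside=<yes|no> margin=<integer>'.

d = (-24, -2),  |d|² = 580;  R = 1+6 = 7,  c = 580−7² = 531
v_rel = (7, 0),  |v_rel|² = 49;  v_rel·d = (7)·(-24) + (0)·(-2) = -168
49·t² + 336·t + 531 = 0  ⇒  m = (-168)² − 49·531 = 2205
m = 2205 > 0,  v_rel·d = -168 < 0  ⇒  outside

inside=no margin=2205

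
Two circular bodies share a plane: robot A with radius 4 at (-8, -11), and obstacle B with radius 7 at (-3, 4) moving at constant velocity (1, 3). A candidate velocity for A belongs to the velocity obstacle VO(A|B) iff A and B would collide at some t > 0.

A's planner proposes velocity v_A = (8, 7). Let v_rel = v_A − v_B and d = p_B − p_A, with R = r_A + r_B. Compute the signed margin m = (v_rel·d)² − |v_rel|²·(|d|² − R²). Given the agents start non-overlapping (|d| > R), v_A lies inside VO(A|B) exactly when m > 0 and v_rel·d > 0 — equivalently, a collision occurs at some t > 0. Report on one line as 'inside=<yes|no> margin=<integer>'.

d = (5, 15),  |d|² = 250;  R = 4+7 = 11,  c = 250−11² = 129
v_rel = (7, 4),  |v_rel|² = 65;  v_rel·d = (7)·(5) + (4)·(15) = 95
65·t² − 190·t + 129 = 0  ⇒  m = 95² − 65·129 = 640
m = 640 > 0,  v_rel·d = 95 > 0  ⇒  inside

inside=yes margin=640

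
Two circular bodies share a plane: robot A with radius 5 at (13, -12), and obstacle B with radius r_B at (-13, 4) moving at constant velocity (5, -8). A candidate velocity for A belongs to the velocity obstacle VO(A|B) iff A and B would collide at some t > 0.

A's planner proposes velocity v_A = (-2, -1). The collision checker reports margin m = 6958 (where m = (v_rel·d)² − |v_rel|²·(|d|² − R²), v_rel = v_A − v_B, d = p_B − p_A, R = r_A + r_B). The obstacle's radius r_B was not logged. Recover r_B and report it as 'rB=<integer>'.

m = 6958
d = (-26, 16);  v_rel = (-7, 7),  |v_rel|² = 98
v_rel×d = (-7)·(16) − (7)·(-26) = 70
since m = R²·98 − 70²:  R² = (4900 + 6958) / 98 = 121
R = √121 = 11  ⇒  r_B = 11 − 5 = 6

rB=6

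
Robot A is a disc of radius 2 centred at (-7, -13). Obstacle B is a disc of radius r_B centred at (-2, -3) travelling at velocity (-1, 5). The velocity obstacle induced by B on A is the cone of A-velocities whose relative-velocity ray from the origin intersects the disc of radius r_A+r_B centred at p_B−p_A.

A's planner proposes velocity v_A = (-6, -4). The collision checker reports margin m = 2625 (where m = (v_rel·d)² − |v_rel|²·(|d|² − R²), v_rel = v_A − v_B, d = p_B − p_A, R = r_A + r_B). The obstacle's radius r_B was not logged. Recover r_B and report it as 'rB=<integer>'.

m = 2625
d = (5, 10);  v_rel = (-5, -9),  |v_rel|² = 106
v_rel×d = (-5)·(10) − (-9)·(5) = -5
since m = R²·106 − (-5)²:  R² = (25 + 2625) / 106 = 25
R = √25 = 5  ⇒  r_B = 5 − 2 = 3

rB=3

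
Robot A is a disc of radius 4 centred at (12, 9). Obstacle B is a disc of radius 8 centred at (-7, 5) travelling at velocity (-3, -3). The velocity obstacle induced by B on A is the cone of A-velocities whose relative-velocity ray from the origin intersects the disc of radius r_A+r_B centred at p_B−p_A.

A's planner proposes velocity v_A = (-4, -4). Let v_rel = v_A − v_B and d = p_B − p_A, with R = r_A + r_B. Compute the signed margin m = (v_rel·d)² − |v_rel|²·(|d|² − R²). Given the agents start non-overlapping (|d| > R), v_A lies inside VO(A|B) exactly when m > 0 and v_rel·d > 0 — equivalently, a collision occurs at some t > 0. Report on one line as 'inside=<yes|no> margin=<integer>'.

d = (-19, -4),  |d|² = 377;  R = 4+8 = 12,  c = 377−12² = 233
v_rel = (-1, -1),  |v_rel|² = 2;  v_rel·d = (-1)·(-19) + (-1)·(-4) = 23
2·t² − 46·t + 233 = 0  ⇒  m = 23² − 2·233 = 63
m = 63 > 0,  v_rel·d = 23 > 0  ⇒  inside

inside=yes margin=63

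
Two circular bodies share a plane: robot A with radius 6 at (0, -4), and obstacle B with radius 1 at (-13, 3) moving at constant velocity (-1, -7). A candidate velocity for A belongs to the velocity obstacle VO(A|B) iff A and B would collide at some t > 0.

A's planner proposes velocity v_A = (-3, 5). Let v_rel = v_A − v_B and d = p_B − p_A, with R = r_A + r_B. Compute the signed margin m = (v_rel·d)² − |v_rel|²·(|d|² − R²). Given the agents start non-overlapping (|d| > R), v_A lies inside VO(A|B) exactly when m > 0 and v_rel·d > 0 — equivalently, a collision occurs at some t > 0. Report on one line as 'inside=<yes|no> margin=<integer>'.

d = (-13, 7),  |d|² = 218;  R = 6+1 = 7,  c = 218−7² = 169
v_rel = (-2, 12),  |v_rel|² = 148;  v_rel·d = (-2)·(-13) + (12)·(7) = 110
148·t² − 220·t + 169 = 0  ⇒  m = 110² − 148·169 = -12912
m = -12912 < 0,  v_rel·d = 110 > 0  ⇒  outside

inside=no margin=-12912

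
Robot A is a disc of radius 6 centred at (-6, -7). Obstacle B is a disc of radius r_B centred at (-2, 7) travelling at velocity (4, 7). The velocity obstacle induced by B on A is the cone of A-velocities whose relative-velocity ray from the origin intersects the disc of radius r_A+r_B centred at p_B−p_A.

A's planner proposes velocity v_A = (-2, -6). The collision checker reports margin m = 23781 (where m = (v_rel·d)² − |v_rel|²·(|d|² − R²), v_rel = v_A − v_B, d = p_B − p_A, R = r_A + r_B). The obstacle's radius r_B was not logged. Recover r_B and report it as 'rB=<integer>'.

m = 23781
d = (4, 14);  v_rel = (-6, -13),  |v_rel|² = 205
v_rel×d = (-6)·(14) − (-13)·(4) = -32
since m = R²·205 − (-32)²:  R² = (1024 + 23781) / 205 = 121
R = √121 = 11  ⇒  r_B = 11 − 6 = 5

rB=5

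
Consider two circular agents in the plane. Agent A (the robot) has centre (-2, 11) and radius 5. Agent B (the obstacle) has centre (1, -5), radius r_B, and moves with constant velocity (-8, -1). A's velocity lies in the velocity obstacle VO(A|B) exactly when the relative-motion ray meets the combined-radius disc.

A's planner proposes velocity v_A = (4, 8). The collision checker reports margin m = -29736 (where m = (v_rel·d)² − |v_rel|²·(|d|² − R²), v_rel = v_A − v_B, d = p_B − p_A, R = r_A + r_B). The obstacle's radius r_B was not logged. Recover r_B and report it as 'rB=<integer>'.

m = -29736
d = (3, -16);  v_rel = (12, 9),  |v_rel|² = 225
v_rel×d = (12)·(-16) − (9)·(3) = -219
since m = R²·225 − (-219)²:  R² = (47961 + -29736) / 225 = 81
R = √81 = 9  ⇒  r_B = 9 − 5 = 4

rB=4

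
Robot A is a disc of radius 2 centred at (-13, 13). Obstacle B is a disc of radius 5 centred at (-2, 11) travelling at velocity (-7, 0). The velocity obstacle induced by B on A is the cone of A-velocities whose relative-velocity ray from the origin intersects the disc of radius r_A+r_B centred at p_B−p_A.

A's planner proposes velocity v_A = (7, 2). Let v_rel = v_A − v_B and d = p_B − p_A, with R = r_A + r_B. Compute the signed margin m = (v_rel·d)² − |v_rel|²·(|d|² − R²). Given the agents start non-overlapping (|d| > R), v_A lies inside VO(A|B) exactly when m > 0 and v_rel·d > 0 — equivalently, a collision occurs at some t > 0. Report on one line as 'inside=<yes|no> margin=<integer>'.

d = (11, -2),  |d|² = 125;  R = 2+5 = 7,  c = 125−7² = 76
v_rel = (14, 2),  |v_rel|² = 200;  v_rel·d = (14)·(11) + (2)·(-2) = 150
200·t² − 300·t + 76 = 0  ⇒  m = 150² − 200·76 = 7300
m = 7300 > 0,  v_rel·d = 150 > 0  ⇒  inside

inside=yes margin=7300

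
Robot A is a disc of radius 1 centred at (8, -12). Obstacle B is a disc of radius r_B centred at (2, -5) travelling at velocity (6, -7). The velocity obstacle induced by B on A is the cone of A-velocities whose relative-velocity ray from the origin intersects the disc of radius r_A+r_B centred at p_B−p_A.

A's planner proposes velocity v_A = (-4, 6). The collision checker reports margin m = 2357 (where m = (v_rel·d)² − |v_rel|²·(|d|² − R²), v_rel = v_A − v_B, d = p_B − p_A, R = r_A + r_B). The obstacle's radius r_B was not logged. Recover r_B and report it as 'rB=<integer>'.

m = 2357
d = (-6, 7);  v_rel = (-10, 13),  |v_rel|² = 269
v_rel×d = (-10)·(7) − (13)·(-6) = 8
since m = R²·269 − 8²:  R² = (64 + 2357) / 269 = 9
R = √9 = 3  ⇒  r_B = 3 − 1 = 2

rB=2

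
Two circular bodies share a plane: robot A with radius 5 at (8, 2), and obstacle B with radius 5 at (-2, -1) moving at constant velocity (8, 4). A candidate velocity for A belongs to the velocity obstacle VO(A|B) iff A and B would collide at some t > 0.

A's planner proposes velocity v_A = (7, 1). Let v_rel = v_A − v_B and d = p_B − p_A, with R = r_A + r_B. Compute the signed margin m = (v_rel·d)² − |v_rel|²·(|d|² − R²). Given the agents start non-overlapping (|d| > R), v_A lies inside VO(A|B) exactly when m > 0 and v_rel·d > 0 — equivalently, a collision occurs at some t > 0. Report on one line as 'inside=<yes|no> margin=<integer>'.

d = (-10, -3),  |d|² = 109;  R = 5+5 = 10,  c = 109−10² = 9
v_rel = (-1, -3),  |v_rel|² = 10;  v_rel·d = (-1)·(-10) + (-3)·(-3) = 19
10·t² − 38·t + 9 = 0  ⇒  m = 19² − 10·9 = 271
m = 271 > 0,  v_rel·d = 19 > 0  ⇒  inside

inside=yes margin=271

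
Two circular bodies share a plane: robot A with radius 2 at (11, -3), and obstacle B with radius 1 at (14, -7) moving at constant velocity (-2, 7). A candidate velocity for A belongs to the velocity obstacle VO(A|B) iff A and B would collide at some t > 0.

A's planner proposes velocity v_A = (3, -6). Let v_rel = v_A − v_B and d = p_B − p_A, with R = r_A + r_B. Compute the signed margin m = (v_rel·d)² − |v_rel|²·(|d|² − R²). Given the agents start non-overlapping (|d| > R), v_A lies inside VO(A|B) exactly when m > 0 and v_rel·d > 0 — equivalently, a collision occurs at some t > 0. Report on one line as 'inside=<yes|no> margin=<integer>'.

d = (3, -4),  |d|² = 25;  R = 2+1 = 3,  c = 25−3² = 16
v_rel = (5, -13),  |v_rel|² = 194;  v_rel·d = (5)·(3) + (-13)·(-4) = 67
194·t² − 134·t + 16 = 0  ⇒  m = 67² − 194·16 = 1385
m = 1385 > 0,  v_rel·d = 67 > 0  ⇒  inside

inside=yes margin=1385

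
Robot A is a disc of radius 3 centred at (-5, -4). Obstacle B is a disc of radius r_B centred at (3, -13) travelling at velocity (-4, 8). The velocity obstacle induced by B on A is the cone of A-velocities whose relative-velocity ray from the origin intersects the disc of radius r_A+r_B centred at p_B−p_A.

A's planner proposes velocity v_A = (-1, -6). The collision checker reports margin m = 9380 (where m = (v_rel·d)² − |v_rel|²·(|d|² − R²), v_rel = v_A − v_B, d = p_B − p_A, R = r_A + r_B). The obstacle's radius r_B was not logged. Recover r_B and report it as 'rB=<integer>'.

m = 9380
d = (8, -9);  v_rel = (3, -14),  |v_rel|² = 205
v_rel×d = (3)·(-9) − (-14)·(8) = 85
since m = R²·205 − 85²:  R² = (7225 + 9380) / 205 = 81
R = √81 = 9  ⇒  r_B = 9 − 3 = 6

rB=6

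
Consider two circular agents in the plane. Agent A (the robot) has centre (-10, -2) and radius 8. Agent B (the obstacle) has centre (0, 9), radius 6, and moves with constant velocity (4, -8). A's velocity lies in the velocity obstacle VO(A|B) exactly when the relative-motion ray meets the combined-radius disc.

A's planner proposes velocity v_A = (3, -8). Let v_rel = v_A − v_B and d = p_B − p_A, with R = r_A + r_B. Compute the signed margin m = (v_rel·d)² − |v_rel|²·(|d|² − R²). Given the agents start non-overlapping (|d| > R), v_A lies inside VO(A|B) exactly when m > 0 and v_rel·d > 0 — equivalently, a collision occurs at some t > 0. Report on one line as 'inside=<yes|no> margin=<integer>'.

d = (10, 11),  |d|² = 221;  R = 8+6 = 14,  c = 221−14² = 25
v_rel = (-1, 0),  |v_rel|² = 1;  v_rel·d = (-1)·(10) + (0)·(11) = -10
1·t² + 20·t + 25 = 0  ⇒  m = (-10)² − 1·25 = 75
m = 75 > 0,  v_rel·d = -10 < 0  ⇒  outside

inside=no margin=75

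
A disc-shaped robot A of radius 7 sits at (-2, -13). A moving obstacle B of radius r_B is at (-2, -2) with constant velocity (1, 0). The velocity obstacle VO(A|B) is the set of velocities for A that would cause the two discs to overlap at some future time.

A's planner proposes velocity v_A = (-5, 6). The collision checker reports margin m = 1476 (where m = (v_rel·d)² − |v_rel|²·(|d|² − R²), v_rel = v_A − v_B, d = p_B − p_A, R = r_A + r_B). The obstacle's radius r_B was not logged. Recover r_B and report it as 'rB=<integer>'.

m = 1476
d = (0, 11);  v_rel = (-6, 6),  |v_rel|² = 72
v_rel×d = (-6)·(11) − (6)·(0) = -66
since m = R²·72 − (-66)²:  R² = (4356 + 1476) / 72 = 81
R = √81 = 9  ⇒  r_B = 9 − 7 = 2

rB=2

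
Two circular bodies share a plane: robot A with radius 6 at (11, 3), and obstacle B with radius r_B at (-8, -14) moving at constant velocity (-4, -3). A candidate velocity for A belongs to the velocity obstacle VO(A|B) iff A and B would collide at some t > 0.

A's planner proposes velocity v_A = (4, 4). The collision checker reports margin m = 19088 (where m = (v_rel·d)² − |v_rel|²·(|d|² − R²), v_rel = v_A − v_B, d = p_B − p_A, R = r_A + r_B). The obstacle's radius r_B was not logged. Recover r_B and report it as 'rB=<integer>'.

m = 19088
d = (-19, -17);  v_rel = (8, 7),  |v_rel|² = 113
v_rel×d = (8)·(-17) − (7)·(-19) = -3
since m = R²·113 − (-3)²:  R² = (9 + 19088) / 113 = 169
R = √169 = 13  ⇒  r_B = 13 − 6 = 7

rB=7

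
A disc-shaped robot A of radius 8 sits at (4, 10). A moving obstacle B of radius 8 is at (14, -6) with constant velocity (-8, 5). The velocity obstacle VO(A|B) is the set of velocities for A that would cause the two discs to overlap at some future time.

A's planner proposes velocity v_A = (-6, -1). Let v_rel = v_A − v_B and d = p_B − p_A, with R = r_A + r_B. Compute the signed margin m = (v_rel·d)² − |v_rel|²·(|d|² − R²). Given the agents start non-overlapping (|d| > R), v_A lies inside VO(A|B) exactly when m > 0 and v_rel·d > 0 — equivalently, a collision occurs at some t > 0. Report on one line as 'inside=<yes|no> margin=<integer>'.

d = (10, -16),  |d|² = 356;  R = 8+8 = 16,  c = 356−16² = 100
v_rel = (2, -6),  |v_rel|² = 40;  v_rel·d = (2)·(10) + (-6)·(-16) = 116
40·t² − 232·t + 100 = 0  ⇒  m = 116² − 40·100 = 9456
m = 9456 > 0,  v_rel·d = 116 > 0  ⇒  inside

inside=yes margin=9456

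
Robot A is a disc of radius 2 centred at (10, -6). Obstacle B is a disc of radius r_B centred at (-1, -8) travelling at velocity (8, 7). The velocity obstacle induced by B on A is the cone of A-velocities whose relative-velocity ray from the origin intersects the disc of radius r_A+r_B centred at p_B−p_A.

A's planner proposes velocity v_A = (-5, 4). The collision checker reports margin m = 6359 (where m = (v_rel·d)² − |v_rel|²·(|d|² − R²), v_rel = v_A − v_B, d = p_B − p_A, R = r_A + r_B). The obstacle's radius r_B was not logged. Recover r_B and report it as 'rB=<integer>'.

m = 6359
d = (-11, -2);  v_rel = (-13, -3),  |v_rel|² = 178
v_rel×d = (-13)·(-2) − (-3)·(-11) = -7
since m = R²·178 − (-7)²:  R² = (49 + 6359) / 178 = 36
R = √36 = 6  ⇒  r_B = 6 − 2 = 4

rB=4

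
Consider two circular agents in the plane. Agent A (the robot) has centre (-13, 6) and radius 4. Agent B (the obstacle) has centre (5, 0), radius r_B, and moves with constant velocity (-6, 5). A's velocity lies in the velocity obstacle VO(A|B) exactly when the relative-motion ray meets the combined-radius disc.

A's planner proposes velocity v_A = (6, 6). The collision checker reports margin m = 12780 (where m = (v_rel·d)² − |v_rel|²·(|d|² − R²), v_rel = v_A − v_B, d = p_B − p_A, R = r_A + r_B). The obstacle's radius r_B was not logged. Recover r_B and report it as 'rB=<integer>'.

m = 12780
d = (18, -6);  v_rel = (12, 1),  |v_rel|² = 145
v_rel×d = (12)·(-6) − (1)·(18) = -90
since m = R²·145 − (-90)²:  R² = (8100 + 12780) / 145 = 144
R = √144 = 12  ⇒  r_B = 12 − 4 = 8

rB=8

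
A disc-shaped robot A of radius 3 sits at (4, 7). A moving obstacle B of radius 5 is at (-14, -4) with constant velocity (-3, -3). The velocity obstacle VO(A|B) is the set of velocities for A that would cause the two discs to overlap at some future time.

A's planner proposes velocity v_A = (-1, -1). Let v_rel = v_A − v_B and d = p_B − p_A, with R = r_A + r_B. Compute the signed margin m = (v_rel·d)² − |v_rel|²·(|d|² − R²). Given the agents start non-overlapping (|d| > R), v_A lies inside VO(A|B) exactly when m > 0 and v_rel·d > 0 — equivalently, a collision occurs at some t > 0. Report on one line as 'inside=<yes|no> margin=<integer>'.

d = (-18, -11),  |d|² = 445;  R = 3+5 = 8,  c = 445−8² = 381
v_rel = (2, 2),  |v_rel|² = 8;  v_rel·d = (2)·(-18) + (2)·(-11) = -58
8·t² + 116·t + 381 = 0  ⇒  m = (-58)² − 8·381 = 316
m = 316 > 0,  v_rel·d = -58 < 0  ⇒  outside

inside=no margin=316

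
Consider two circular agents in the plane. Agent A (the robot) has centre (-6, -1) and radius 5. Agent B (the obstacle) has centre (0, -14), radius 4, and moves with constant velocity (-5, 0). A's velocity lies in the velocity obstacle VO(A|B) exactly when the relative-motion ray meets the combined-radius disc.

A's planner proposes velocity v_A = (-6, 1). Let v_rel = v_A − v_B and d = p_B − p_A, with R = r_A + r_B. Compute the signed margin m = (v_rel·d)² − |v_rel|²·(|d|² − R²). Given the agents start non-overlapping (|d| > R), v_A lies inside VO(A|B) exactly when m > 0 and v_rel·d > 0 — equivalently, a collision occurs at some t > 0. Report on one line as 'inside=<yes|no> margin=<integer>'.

d = (6, -13),  |d|² = 205;  R = 5+4 = 9,  c = 205−9² = 124
v_rel = (-1, 1),  |v_rel|² = 2;  v_rel·d = (-1)·(6) + (1)·(-13) = -19
2·t² + 38·t + 124 = 0  ⇒  m = (-19)² − 2·124 = 113
m = 113 > 0,  v_rel·d = -19 < 0  ⇒  outside

inside=no margin=113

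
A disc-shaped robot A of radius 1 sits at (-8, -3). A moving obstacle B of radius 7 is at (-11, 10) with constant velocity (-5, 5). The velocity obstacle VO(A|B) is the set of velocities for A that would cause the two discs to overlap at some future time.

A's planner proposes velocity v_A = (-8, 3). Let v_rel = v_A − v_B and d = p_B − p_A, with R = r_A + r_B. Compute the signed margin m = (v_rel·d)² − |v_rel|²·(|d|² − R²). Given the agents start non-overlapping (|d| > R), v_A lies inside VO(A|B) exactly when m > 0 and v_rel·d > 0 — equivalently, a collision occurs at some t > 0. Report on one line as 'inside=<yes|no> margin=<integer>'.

d = (-3, 13),  |d|² = 178;  R = 1+7 = 8,  c = 178−8² = 114
v_rel = (-3, -2),  |v_rel|² = 13;  v_rel·d = (-3)·(-3) + (-2)·(13) = -17
13·t² + 34·t + 114 = 0  ⇒  m = (-17)² − 13·114 = -1193
m = -1193 < 0,  v_rel·d = -17 < 0  ⇒  outside

inside=no margin=-1193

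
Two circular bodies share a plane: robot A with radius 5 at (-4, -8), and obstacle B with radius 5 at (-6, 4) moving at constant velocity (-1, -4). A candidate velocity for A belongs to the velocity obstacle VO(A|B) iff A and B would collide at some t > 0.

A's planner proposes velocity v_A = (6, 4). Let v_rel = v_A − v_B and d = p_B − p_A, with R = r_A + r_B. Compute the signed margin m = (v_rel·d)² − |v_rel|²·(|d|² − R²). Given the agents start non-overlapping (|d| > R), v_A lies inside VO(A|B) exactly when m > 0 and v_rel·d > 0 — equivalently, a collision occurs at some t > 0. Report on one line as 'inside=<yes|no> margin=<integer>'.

d = (-2, 12),  |d|² = 148;  R = 5+5 = 10,  c = 148−10² = 48
v_rel = (7, 8),  |v_rel|² = 113;  v_rel·d = (7)·(-2) + (8)·(12) = 82
113·t² − 164·t + 48 = 0  ⇒  m = 82² − 113·48 = 1300
m = 1300 > 0,  v_rel·d = 82 > 0  ⇒  inside

inside=yes margin=1300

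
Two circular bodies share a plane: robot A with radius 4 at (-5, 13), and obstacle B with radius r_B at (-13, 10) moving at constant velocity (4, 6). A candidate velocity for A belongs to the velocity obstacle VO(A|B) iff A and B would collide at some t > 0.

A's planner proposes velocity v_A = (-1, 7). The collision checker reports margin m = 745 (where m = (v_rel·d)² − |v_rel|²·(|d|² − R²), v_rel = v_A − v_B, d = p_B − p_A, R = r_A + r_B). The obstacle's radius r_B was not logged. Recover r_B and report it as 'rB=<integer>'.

m = 745
d = (-8, -3);  v_rel = (-5, 1),  |v_rel|² = 26
v_rel×d = (-5)·(-3) − (1)·(-8) = 23
since m = R²·26 − 23²:  R² = (529 + 745) / 26 = 49
R = √49 = 7  ⇒  r_B = 7 − 4 = 3

rB=3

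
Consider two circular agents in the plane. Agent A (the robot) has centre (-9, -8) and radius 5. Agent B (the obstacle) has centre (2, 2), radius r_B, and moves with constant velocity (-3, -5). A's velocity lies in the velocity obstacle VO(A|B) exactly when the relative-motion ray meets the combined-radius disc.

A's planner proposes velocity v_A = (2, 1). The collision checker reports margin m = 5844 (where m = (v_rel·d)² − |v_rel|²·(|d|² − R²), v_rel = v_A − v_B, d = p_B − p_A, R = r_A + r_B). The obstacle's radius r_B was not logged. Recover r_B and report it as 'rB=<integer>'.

m = 5844
d = (11, 10);  v_rel = (5, 6),  |v_rel|² = 61
v_rel×d = (5)·(10) − (6)·(11) = -16
since m = R²·61 − (-16)²:  R² = (256 + 5844) / 61 = 100
R = √100 = 10  ⇒  r_B = 10 − 5 = 5

rB=5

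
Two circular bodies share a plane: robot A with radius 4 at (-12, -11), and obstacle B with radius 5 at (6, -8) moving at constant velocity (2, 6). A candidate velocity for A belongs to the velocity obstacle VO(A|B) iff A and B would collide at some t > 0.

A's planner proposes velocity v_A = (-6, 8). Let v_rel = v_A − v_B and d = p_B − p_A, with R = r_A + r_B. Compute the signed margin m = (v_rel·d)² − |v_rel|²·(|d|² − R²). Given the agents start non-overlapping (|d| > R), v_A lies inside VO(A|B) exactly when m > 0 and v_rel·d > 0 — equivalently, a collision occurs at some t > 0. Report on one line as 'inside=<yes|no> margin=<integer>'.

d = (18, 3),  |d|² = 333;  R = 4+5 = 9,  c = 333−9² = 252
v_rel = (-8, 2),  |v_rel|² = 68;  v_rel·d = (-8)·(18) + (2)·(3) = -138
68·t² + 276·t + 252 = 0  ⇒  m = (-138)² − 68·252 = 1908
m = 1908 > 0,  v_rel·d = -138 < 0  ⇒  outside

inside=no margin=1908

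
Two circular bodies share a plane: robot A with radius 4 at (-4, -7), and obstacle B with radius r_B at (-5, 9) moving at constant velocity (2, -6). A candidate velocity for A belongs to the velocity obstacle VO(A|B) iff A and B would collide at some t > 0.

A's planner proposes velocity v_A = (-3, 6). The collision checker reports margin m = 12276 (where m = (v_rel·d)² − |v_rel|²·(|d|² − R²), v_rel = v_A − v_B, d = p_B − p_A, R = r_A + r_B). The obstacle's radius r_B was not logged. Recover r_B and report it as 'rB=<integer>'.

m = 12276
d = (-1, 16);  v_rel = (-5, 12),  |v_rel|² = 169
v_rel×d = (-5)·(16) − (12)·(-1) = -68
since m = R²·169 − (-68)²:  R² = (4624 + 12276) / 169 = 100
R = √100 = 10  ⇒  r_B = 10 − 4 = 6

rB=6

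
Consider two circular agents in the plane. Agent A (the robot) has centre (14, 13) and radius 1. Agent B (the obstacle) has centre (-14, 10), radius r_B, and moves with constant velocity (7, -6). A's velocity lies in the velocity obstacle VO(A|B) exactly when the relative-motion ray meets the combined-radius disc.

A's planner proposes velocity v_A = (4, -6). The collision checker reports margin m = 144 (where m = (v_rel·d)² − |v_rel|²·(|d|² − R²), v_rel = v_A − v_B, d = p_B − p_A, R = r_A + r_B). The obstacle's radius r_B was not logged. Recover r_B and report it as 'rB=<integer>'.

m = 144
d = (-28, -3);  v_rel = (-3, 0),  |v_rel|² = 9
v_rel×d = (-3)·(-3) − (0)·(-28) = 9
since m = R²·9 − 9²:  R² = (81 + 144) / 9 = 25
R = √25 = 5  ⇒  r_B = 5 − 1 = 4

rB=4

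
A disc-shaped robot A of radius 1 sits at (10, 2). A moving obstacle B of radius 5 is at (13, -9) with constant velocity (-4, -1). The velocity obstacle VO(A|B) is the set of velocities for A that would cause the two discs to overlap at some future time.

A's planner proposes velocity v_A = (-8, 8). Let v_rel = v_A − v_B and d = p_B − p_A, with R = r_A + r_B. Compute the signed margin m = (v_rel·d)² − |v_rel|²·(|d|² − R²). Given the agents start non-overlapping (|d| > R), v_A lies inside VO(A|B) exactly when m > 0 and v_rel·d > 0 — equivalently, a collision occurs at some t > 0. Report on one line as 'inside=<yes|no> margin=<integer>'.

d = (3, -11),  |d|² = 130;  R = 1+5 = 6,  c = 130−6² = 94
v_rel = (-4, 9),  |v_rel|² = 97;  v_rel·d = (-4)·(3) + (9)·(-11) = -111
97·t² + 222·t + 94 = 0  ⇒  m = (-111)² − 97·94 = 3203
m = 3203 > 0,  v_rel·d = -111 < 0  ⇒  outside

inside=no margin=3203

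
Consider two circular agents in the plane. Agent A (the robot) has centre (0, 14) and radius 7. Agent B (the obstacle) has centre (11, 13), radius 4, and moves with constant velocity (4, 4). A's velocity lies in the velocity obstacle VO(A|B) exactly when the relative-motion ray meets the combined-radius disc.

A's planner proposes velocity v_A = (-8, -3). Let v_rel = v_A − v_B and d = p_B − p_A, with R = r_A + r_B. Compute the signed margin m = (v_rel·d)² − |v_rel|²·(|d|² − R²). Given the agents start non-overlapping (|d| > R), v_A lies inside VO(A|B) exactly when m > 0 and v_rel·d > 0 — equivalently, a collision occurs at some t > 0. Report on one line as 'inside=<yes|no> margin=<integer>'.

d = (11, -1),  |d|² = 122;  R = 7+4 = 11,  c = 122−11² = 1
v_rel = (-12, -7),  |v_rel|² = 193;  v_rel·d = (-12)·(11) + (-7)·(-1) = -125
193·t² + 250·t + 1 = 0  ⇒  m = (-125)² − 193·1 = 15432
m = 15432 > 0,  v_rel·d = -125 < 0  ⇒  outside

inside=no margin=15432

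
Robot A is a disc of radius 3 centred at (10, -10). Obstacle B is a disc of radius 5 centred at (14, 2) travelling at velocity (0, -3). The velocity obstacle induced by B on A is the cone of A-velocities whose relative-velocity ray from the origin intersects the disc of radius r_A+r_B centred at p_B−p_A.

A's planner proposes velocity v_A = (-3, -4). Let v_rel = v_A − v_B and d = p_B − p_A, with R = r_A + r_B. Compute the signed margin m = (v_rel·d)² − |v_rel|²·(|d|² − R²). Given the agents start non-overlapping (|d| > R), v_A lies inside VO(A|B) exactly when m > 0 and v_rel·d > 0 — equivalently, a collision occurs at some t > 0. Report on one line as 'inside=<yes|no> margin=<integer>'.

d = (4, 12),  |d|² = 160;  R = 3+5 = 8,  c = 160−8² = 96
v_rel = (-3, -1),  |v_rel|² = 10;  v_rel·d = (-3)·(4) + (-1)·(12) = -24
10·t² + 48·t + 96 = 0  ⇒  m = (-24)² − 10·96 = -384
m = -384 < 0,  v_rel·d = -24 < 0  ⇒  outside

inside=no margin=-384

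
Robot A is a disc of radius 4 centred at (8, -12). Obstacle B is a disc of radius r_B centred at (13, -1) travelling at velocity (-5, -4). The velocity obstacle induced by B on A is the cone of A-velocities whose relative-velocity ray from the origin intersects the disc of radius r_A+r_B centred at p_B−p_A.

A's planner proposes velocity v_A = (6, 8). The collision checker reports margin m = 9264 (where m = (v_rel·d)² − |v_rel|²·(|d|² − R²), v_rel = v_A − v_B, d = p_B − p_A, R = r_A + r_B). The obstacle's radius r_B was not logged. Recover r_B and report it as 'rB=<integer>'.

m = 9264
d = (5, 11);  v_rel = (11, 12),  |v_rel|² = 265
v_rel×d = (11)·(11) − (12)·(5) = 61
since m = R²·265 − 61²:  R² = (3721 + 9264) / 265 = 49
R = √49 = 7  ⇒  r_B = 7 − 4 = 3

rB=3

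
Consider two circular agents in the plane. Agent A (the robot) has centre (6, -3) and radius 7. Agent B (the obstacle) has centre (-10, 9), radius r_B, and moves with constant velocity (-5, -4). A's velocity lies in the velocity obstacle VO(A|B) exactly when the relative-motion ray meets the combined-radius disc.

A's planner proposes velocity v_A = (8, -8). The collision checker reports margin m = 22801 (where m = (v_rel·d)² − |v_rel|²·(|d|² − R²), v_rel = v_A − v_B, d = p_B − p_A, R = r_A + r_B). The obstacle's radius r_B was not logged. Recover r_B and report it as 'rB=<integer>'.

m = 22801
d = (-16, 12);  v_rel = (13, -4),  |v_rel|² = 185
v_rel×d = (13)·(12) − (-4)·(-16) = 92
since m = R²·185 − 92²:  R² = (8464 + 22801) / 185 = 169
R = √169 = 13  ⇒  r_B = 13 − 7 = 6

rB=6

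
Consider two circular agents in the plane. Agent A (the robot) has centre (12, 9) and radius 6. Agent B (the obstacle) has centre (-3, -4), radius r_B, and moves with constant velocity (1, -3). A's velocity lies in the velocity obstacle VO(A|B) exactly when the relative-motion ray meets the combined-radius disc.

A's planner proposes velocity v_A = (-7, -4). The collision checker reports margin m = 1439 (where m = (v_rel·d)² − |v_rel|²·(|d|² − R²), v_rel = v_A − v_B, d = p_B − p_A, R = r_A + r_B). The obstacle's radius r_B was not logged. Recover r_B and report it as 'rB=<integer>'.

m = 1439
d = (-15, -13);  v_rel = (-8, -1),  |v_rel|² = 65
v_rel×d = (-8)·(-13) − (-1)·(-15) = 89
since m = R²·65 − 89²:  R² = (7921 + 1439) / 65 = 144
R = √144 = 12  ⇒  r_B = 12 − 6 = 6

rB=6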